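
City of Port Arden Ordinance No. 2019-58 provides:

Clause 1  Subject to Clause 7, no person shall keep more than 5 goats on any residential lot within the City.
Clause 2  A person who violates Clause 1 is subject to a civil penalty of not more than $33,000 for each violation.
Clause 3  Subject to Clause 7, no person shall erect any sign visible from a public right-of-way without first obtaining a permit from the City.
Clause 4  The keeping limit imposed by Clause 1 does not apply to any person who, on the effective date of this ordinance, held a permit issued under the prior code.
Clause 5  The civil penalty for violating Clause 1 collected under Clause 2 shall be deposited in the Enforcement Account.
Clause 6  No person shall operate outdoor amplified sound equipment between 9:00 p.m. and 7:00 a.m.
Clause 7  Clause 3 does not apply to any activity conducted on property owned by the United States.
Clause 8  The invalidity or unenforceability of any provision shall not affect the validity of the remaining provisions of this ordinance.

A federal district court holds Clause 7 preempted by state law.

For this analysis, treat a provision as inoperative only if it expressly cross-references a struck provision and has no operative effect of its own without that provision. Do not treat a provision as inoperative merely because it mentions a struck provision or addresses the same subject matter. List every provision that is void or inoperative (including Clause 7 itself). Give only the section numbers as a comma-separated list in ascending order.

7

Clause 7 is struck. Although Clause 1 refers to Clause 7, its operative terms do not depend on Clause 7, so it remains in effect. Clause 3 mentions Clause 7 but its own obligation stands independently of Clause 7, so Clause 3 is not affected. Nothing else in the ordinance is defined by reference to Clause 7. Clause 8 is a severability clause and preserves every provision that can still be given independent effect. The provisions still in force are Clause 1, Clause 2, Clause 3, Clause 4, Clause 5, Clause 6, and Clause 8.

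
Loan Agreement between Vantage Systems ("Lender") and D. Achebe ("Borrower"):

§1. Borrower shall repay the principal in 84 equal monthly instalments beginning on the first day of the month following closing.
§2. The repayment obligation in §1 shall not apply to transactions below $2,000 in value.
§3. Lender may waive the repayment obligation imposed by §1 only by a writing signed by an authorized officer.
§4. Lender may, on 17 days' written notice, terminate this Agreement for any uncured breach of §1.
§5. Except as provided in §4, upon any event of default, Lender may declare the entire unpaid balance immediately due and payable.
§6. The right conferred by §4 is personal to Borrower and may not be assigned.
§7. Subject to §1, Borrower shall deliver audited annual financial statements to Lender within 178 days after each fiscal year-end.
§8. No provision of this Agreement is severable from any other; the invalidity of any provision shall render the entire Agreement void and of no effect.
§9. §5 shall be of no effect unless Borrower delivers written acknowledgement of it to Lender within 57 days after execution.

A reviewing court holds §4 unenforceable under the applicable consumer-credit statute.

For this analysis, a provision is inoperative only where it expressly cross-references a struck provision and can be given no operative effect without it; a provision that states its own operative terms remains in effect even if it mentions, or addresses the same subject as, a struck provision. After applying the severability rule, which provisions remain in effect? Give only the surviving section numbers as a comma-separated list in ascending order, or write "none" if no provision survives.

§4 is struck. The only function of §6 is the non-assignment of §4, so it cannot stand once §4 is removed. §8 provides that the Agreement is not severable, so the invalidity of any one provision voids the entire Agreement. No provision of the Agreement survives.

none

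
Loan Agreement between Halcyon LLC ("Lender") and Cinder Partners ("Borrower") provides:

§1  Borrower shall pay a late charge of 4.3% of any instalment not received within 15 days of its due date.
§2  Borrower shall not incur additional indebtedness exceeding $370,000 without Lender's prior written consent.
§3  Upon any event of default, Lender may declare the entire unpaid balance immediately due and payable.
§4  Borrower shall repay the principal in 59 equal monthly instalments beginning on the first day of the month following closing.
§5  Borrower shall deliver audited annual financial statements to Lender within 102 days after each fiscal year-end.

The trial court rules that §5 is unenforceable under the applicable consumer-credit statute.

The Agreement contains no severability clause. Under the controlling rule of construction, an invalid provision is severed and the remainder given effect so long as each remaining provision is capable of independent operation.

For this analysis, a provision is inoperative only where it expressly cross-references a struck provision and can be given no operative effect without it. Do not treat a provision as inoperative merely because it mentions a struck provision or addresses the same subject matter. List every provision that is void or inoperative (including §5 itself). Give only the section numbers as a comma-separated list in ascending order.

§5 is struck. Nothing else in the Agreement is defined by reference to §5. Under the stated default rule, only provisions that cannot operate independently fall away; the rest are enforced. That leaves §1, §2, §3, and §4 in effect.

5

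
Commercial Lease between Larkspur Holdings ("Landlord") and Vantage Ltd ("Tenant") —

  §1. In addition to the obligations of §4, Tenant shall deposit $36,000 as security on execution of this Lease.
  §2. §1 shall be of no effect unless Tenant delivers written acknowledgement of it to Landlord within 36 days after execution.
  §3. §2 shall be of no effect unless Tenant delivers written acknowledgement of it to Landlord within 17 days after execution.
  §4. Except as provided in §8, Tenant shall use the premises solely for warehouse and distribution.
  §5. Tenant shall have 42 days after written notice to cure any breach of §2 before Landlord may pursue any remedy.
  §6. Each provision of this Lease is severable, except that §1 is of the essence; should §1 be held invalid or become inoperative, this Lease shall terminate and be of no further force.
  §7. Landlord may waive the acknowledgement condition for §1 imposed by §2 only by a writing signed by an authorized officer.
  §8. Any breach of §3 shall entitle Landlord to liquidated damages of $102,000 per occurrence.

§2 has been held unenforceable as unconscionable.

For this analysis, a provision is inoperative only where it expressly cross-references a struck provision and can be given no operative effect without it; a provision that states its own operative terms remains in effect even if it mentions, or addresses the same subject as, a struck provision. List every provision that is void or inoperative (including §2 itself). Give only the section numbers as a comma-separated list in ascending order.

2, 3, 5, 7, 8

§2 is struck. §3 has no operative effect of its own apart from §2 and is therefore inoperative. §5 has no operative effect of its own apart from §2 and is therefore inoperative. §7 operates only by reference to §2, so it falls with §2. §8 operates only by reference to §3, so it falls with §3. Although §4 refers to §8, its operative terms do not depend on §8, so it remains in effect. §6 makes §1 an essential term, but §1 is unaffected, so the severability proviso in §6 preserves the remaining provisions. That leaves §1, §4, and §6 in effect.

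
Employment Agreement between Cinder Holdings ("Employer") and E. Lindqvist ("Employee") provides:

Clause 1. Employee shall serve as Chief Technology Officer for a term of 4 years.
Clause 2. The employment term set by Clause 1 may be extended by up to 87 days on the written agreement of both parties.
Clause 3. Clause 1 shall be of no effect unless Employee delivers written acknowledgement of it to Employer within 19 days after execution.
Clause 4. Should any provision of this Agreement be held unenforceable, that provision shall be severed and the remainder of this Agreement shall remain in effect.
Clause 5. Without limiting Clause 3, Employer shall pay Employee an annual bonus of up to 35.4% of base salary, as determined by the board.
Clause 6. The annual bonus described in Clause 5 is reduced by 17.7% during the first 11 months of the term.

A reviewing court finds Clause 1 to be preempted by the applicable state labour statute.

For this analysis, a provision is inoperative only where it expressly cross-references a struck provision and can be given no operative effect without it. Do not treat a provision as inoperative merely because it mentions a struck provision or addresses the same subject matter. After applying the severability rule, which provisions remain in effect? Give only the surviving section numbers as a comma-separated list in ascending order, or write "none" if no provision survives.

4, 5, 6

Clause 1 is struck. Clause 2 has no operative effect of its own apart from Clause 1 and is therefore inoperative. The only function of Clause 3 is the acknowledgement condition for Clause 1, so it cannot stand once Clause 1 is removed. Although Clause 5 refers to Clause 3, its operative terms do not depend on Clause 3, so it remains in effect. Under the severability clause in Clause 4, the remaining provisions continue in force. That leaves Clause 4, Clause 5, and Clause 6 in effect.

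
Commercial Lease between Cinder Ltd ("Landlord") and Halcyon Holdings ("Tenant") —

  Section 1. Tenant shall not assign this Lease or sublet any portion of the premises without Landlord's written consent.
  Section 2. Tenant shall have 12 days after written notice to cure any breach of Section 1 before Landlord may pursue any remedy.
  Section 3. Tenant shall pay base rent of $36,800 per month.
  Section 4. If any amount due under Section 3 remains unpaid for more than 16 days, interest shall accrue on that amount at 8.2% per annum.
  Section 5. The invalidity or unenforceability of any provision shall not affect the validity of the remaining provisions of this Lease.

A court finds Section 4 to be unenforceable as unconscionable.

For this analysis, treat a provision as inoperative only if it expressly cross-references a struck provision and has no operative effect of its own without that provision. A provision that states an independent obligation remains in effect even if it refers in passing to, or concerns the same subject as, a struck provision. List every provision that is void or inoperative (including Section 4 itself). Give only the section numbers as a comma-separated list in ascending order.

Section 4 is struck. Nothing else in the Lease is defined by reference to Section 4. Section 5 is a severability clause and preserves every provision that can still be given independent effect. Section 1, Section 2, Section 3, and Section 5 remain in effect.

4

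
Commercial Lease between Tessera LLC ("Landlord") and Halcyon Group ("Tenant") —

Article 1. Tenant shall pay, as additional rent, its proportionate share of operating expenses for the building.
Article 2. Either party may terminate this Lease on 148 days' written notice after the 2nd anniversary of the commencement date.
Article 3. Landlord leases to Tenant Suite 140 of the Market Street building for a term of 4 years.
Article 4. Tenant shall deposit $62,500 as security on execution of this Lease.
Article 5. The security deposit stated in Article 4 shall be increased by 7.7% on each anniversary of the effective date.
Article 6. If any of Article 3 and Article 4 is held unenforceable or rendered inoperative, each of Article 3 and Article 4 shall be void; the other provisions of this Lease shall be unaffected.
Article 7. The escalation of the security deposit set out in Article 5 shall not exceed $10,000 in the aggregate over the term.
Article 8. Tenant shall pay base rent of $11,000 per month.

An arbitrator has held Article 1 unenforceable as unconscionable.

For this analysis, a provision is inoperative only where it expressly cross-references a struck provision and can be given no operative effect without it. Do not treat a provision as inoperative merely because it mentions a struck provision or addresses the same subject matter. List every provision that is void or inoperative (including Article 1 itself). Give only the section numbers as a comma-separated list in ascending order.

Article 1 is struck. No other provision's operative terms depend on Article 1. Article 6 ties Article 3 and Article 4 together, but none of those is affected here; the remaining provisions continue in force under Article 6. Article 2, Article 3, Article 4, Article 5, Article 6, Article 7, and Article 8 remain in effect.

1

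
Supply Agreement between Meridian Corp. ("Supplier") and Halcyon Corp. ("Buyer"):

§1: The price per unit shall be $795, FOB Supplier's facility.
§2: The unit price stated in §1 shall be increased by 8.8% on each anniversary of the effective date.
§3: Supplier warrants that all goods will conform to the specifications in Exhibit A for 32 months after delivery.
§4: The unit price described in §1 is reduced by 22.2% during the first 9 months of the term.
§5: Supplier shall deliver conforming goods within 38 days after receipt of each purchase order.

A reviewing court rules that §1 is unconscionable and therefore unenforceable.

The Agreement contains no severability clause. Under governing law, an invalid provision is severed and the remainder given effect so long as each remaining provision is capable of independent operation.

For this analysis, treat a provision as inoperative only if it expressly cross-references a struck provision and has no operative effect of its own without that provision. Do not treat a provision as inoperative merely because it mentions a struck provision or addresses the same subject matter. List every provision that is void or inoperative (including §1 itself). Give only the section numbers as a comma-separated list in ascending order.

1, 2, 4

§1 is struck. The whole of §2 is the escalation of the unit price, defined by reference to §1, so §2 cannot stand once §1 is removed. §4 operates only by reference to §1, so it falls with §1. Under the stated default rule, only provisions that cannot operate independently fall away; the rest are enforced. That leaves §3 and §5 in effect.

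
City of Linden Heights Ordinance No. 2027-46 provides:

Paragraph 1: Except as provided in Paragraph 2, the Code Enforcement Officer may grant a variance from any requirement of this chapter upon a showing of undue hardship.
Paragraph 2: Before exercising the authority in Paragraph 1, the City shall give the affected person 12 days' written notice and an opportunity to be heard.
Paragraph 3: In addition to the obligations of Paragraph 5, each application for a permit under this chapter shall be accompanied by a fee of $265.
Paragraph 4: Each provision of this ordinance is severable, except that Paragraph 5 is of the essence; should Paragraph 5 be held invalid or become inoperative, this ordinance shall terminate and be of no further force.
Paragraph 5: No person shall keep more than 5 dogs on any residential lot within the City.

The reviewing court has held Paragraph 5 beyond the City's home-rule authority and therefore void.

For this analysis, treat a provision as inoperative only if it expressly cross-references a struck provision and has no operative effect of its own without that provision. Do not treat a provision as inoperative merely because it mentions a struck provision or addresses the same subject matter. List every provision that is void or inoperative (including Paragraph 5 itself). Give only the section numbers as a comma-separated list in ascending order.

1, 2, 3, 4, 5

Paragraph 5 is struck. No other provision's operative terms depend on Paragraph 5. Paragraph 4 makes Paragraph 5 an essential term, and Paragraph 5 is the provision held invalid; under Paragraph 4, the entire ordinance is therefore void. No provision of the ordinance survives.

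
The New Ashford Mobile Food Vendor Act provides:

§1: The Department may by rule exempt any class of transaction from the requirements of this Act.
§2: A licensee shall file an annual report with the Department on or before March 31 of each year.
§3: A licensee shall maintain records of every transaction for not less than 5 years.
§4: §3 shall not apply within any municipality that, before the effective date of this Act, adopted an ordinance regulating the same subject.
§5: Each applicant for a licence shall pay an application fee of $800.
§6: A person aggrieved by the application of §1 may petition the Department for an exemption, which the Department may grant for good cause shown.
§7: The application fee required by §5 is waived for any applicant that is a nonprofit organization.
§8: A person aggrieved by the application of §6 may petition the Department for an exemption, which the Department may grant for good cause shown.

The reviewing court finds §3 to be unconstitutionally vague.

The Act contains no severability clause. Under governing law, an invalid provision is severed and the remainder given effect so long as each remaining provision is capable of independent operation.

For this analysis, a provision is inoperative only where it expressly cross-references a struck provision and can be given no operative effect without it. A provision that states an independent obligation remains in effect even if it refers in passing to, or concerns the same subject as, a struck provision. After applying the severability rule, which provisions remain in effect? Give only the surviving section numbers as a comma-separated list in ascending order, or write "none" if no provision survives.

§3 is struck. The only function of §4 is the local-preemption carve-out from §3, so it cannot stand once §3 is removed. Under the stated default rule, only provisions that cannot operate independently fall away; the rest are enforced. The provisions still in force are §1, §2, §5, §6, §7, and §8.

1, 2, 5, 6, 7, 8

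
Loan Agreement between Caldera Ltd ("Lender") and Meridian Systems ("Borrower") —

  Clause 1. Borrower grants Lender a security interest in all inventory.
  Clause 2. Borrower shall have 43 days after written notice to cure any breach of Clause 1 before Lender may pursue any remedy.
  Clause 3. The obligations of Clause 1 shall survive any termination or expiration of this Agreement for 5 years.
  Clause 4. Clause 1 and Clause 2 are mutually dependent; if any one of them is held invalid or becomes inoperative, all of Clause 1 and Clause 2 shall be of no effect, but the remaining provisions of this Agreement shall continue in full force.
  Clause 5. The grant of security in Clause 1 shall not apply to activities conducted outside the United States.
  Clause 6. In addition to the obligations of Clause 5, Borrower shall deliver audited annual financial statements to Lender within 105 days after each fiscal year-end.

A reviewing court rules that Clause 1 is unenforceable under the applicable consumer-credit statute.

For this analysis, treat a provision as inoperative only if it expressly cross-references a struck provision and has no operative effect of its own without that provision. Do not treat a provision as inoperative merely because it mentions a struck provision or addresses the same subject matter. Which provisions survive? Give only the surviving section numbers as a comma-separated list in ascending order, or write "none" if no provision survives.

4, 6

Clause 1 is struck. Clause 2 has no operative effect of its own apart from Clause 1 and is therefore inoperative. Clause 3 has no operative effect of its own apart from Clause 1 and is therefore inoperative. Clause 5 has no operative effect of its own apart from Clause 1 and is therefore inoperative. Although Clause 6 refers to Clause 5, its operative terms do not depend on Clause 5, so it remains in effect. Clause 4 declares Clause 1 and Clause 2 mutually dependent; since one of them has fallen, all of them are of no effect. The remainder continues in force under Clause 4. Clause 4 and Clause 6 remain in effect.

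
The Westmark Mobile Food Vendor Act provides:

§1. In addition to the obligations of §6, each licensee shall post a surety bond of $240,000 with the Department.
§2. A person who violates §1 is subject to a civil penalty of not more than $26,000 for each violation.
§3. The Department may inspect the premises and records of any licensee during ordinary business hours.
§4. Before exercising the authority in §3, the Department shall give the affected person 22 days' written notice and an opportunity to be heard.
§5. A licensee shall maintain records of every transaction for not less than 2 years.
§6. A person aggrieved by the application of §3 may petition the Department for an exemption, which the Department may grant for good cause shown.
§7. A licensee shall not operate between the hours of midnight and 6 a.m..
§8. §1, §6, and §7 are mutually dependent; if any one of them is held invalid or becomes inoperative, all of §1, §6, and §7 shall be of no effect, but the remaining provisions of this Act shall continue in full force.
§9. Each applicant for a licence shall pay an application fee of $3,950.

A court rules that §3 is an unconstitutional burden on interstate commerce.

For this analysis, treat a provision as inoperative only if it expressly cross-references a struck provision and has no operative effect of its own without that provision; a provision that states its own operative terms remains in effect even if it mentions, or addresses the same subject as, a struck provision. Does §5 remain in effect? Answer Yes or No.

Yes

§3 is struck. §4 has no operative effect of its own apart from §3 and is therefore inoperative. §6 operates only by reference to §3, so it falls with §3. §8 declares §1, §6, and §7 mutually dependent; since one of them has fallen, all of them are of no effect. That brings down §1 and §7 as well. §2 in turn depends solely on a provision now struck and likewise falls. The remainder continues in force under §8. The provisions still in force are §5, §8, and §9. §5 is among the surviving provisions, so the answer is yes.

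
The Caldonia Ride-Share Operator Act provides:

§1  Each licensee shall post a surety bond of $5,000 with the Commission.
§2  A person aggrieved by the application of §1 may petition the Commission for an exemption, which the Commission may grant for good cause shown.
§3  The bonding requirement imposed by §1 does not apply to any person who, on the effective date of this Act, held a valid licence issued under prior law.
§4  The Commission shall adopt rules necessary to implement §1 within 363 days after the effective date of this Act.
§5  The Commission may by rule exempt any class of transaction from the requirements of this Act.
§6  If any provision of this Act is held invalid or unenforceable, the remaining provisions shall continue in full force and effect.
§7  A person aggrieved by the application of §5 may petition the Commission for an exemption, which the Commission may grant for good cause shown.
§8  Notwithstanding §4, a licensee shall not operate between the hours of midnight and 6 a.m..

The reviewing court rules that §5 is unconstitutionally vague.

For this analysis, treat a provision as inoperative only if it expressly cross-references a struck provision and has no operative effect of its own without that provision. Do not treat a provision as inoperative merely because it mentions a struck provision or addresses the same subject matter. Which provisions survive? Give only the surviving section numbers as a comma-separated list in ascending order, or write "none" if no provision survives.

§5 is struck. §7 operates only by reference to §5, so it falls with §5. §6 is a severability clause and preserves every provision that can still be given independent effect. That leaves §1, §2, §3, §4, §6, and §8 in effect.

1, 2, 3, 4, 6, 8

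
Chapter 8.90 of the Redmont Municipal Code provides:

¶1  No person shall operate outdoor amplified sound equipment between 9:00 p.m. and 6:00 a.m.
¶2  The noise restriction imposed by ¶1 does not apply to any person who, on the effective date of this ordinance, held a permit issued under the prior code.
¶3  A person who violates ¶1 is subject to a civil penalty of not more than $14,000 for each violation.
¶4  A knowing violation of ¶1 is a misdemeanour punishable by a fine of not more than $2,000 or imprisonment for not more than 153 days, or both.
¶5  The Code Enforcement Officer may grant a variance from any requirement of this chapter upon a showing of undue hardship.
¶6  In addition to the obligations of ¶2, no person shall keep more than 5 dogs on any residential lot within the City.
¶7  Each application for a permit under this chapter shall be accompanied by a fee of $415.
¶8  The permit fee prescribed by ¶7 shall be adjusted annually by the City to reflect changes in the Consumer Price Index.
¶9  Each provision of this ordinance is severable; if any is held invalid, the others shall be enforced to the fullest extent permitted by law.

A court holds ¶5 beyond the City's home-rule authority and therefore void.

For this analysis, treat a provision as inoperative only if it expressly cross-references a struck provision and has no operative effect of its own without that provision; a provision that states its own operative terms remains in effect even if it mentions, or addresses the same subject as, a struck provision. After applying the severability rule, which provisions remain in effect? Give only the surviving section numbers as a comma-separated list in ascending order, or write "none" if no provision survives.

1, 2, 3, 4, 6, 7, 8, 9

¶5 is struck. No other provision's operative terms depend on ¶5. ¶9 is a severability clause and preserves every provision that can still be given independent effect. The provisions still in force are ¶1, ¶2, ¶3, ¶4, ¶6, ¶7, ¶8, and ¶9.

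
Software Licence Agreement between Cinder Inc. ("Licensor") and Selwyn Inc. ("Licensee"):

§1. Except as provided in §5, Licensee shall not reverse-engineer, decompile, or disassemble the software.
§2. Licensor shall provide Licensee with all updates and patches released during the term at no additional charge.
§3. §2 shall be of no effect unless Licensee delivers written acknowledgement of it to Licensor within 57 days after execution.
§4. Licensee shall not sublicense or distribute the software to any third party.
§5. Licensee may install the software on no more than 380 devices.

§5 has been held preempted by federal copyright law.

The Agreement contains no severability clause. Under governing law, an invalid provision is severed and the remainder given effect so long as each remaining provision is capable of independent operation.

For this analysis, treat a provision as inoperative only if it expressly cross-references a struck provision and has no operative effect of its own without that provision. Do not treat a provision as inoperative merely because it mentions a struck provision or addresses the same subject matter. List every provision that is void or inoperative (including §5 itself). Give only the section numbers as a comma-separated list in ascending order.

§5 is struck. Although §1 refers to §5, its operative terms do not depend on §5, so it remains in effect. No other provision's operative terms depend on §5. With no severability clause, the stated default rule severs what cannot stand and enforces each remaining provision that can operate on its own. §1, §2, §3, and §4 remain in effect.

5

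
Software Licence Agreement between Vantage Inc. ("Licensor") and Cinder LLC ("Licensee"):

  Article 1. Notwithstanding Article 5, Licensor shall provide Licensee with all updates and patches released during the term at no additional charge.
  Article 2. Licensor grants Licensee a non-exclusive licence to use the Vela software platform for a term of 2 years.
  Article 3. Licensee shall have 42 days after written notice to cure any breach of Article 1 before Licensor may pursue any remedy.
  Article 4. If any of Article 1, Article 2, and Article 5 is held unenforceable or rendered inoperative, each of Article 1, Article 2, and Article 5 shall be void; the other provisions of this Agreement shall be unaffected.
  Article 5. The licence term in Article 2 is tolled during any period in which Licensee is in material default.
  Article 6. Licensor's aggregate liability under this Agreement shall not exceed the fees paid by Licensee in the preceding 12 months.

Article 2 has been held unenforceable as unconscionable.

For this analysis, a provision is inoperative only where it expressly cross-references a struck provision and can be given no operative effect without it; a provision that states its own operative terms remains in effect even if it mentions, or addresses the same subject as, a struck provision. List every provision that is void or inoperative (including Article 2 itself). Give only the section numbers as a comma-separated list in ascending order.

1, 2, 3, 5

Article 2 is struck. Article 5 operates only by reference to Article 2, so it falls with Article 2. Article 4 declares Article 1, Article 2, and Article 5 mutually dependent; since one of them has fallen, all of them are of no effect. That brings down Article 1 as well. Article 3 in turn depends solely on a provision now struck and likewise falls. The remainder continues in force under Article 4. Article 4 and Article 6 remain in effect.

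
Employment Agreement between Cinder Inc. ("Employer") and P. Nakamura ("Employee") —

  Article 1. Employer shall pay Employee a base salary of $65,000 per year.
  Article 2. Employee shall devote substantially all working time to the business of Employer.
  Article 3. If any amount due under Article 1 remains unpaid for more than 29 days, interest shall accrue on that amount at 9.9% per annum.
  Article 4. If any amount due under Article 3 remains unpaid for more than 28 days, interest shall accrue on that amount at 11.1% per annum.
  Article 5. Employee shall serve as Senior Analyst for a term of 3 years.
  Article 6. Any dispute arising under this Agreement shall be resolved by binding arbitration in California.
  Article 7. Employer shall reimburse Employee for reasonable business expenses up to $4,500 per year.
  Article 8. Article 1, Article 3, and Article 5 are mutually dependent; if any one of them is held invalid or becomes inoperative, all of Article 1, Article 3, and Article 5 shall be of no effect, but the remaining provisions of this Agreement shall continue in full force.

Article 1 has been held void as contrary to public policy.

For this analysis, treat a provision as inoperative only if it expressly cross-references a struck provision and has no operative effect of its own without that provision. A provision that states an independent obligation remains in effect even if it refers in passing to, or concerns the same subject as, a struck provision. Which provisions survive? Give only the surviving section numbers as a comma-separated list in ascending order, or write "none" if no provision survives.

2, 6, 7, 8

Article 1 is struck. Article 3 operates only by reference to Article 1, so it falls with Article 1. Article 4 has no operative effect of its own apart from Article 3 and is therefore inoperative. Article 8 declares Article 1, Article 3, and Article 5 mutually dependent; since one of them has fallen, all of them are of no effect. That brings down Article 5 as well. The remainder continues in force under Article 8. The provisions still in force are Article 2, Article 6, Article 7, and Article 8.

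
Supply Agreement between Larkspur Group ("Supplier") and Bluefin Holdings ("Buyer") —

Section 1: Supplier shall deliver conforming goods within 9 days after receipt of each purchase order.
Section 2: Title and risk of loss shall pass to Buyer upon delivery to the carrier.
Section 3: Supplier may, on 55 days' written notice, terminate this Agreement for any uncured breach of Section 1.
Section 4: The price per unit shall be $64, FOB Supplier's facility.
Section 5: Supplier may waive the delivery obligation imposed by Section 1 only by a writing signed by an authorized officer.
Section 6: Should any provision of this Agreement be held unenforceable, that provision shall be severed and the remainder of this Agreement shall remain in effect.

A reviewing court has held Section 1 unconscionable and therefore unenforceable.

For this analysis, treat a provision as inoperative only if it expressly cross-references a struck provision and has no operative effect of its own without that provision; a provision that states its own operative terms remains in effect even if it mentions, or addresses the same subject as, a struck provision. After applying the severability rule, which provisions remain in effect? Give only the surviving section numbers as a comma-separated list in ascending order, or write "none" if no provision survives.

2, 4, 6

Section 1 is struck. Section 3 has no operative effect of its own apart from Section 1 and is therefore inoperative. Section 5 operates only by reference to Section 1, so it falls with Section 1. Under the severability clause in Section 6, the remaining provisions continue in force. Section 2, Section 4, and Section 6 remain in effect.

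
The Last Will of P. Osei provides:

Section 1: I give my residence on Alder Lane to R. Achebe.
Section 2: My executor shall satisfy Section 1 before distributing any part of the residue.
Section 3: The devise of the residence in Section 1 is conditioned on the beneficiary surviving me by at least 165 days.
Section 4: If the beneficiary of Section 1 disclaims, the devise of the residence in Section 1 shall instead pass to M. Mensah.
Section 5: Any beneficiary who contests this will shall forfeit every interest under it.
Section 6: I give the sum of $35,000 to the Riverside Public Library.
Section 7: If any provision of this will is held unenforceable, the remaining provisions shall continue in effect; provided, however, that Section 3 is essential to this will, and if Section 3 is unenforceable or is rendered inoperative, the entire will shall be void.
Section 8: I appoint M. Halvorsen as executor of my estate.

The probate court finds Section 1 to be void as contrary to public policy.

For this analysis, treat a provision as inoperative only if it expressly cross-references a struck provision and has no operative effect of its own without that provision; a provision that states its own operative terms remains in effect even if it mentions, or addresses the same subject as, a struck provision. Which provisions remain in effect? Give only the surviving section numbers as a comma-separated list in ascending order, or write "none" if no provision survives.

Section 1 is struck. Section 2 merely fixes the priority direction for Section 1; with Section 1 gone it has nothing to operate on and falls away. Section 3 has no operative effect of its own apart from Section 1 and is therefore inoperative. Section 4 has no operative effect of its own apart from Section 1 and is therefore inoperative. Section 7 makes Section 3 an essential term, and Section 3 has been rendered inoperative by the cascade; under Section 7, the entire will is therefore void. No provision of the will survives.

none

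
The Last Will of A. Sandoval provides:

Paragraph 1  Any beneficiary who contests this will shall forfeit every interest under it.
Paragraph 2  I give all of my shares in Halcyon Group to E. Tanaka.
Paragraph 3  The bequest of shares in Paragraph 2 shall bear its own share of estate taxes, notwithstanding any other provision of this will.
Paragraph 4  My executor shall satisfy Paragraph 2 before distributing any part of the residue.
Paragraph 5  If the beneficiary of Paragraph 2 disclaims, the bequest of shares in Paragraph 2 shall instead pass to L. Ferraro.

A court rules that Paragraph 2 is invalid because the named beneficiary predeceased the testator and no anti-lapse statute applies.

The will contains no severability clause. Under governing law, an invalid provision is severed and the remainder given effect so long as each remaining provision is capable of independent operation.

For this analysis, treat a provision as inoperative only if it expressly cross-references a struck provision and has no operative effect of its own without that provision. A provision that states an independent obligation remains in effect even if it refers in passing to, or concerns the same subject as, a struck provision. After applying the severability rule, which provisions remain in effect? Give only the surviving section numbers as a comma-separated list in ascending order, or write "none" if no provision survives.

1

Paragraph 2 is struck. Paragraph 3 operates only by reference to Paragraph 2, so it falls with Paragraph 2. Paragraph 4 merely fixes the priority direction for Paragraph 2; with Paragraph 2 gone it has nothing to operate on and falls away. The only function of Paragraph 5 is the alternative disposition for Paragraph 2, so it cannot stand once Paragraph 2 is removed. Under the stated default rule, only provisions that cannot operate independently fall away; the rest are enforced. Only Paragraph 1 remains in effect.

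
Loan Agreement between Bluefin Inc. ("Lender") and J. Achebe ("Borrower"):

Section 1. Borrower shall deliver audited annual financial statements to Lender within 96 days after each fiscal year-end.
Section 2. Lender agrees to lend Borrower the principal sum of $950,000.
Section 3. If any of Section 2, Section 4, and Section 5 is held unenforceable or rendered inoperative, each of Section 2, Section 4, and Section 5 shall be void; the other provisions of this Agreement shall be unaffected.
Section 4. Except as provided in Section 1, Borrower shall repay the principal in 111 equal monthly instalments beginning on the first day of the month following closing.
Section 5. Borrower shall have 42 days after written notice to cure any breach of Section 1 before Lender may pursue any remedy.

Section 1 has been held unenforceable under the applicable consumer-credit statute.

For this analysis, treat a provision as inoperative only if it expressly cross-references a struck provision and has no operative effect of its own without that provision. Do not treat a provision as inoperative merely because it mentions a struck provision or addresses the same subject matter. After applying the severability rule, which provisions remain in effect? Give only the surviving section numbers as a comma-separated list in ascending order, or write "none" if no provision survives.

Section 1 is struck. Section 5 merely fixes the cure period for breach of Section 1; with Section 1 gone it has nothing to operate on and falls away. Section 3 declares Section 2, Section 4, and Section 5 mutually dependent; since one of them has fallen, all of them are of no effect. That brings down Section 2 and Section 4 as well. The remainder continues in force under Section 3. Only Section 3 remains in effect.

3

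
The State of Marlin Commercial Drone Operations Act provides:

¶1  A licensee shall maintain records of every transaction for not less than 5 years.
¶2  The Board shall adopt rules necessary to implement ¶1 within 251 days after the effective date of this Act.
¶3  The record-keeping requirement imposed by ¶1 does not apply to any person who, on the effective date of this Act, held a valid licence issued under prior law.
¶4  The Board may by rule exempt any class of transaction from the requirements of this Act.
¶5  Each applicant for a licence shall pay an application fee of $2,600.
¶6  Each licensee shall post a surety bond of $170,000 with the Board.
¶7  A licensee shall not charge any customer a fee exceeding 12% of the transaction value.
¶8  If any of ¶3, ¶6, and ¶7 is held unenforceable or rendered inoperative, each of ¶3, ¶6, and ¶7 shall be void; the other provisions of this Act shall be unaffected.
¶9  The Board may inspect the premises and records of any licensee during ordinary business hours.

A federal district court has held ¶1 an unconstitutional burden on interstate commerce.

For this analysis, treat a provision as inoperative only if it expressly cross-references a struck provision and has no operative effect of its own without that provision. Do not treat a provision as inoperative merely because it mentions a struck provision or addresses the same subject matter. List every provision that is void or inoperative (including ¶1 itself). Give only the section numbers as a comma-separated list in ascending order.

¶1 is struck. ¶2 operates only by reference to ¶1, so it falls with ¶1. ¶3 has no operative effect of its own apart from ¶1 and is therefore inoperative. ¶8 declares ¶3, ¶6, and ¶7 mutually dependent; since one of them has fallen, all of them are of no effect. That brings down ¶6 and ¶7 as well. The remainder continues in force under ¶8. ¶4, ¶5, ¶8, and ¶9 remain in effect.

1, 2, 3, 6, 7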